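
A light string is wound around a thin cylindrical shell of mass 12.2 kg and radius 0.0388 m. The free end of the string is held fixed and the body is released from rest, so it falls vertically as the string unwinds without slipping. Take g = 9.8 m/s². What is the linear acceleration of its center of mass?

a ≈ 4.90 m/s²

Translation: Mg − T = Ma. Rotation about the center: TR = Iα with I = MR².
With a = αR: T = (I/R²)a = M a, so Mg = (1 + 1.000)Ma.
a = g/(1 + 1.000) = 9.8/2.000 = 4.900 m/s².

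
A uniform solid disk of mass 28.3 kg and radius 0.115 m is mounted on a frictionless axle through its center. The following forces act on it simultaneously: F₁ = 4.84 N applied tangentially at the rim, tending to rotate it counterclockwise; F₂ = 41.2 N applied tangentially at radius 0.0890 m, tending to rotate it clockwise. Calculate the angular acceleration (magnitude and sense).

α ≈ 16.6 rad/s², clockwise

I = ½MR² = (1/2)(28.3)(0.115)² = 0.1871 kg·m².
Taking counterclockwise as positive: τ₁ = +(4.84)(0.115) = +0.5566 N·m; τ₂ = −(41.2)(0.0890) = −3.667 N·m.
Net torque τ = -3.110 N·m.
α = τ/I = -3.110/0.1871 = -16.62 rad/s².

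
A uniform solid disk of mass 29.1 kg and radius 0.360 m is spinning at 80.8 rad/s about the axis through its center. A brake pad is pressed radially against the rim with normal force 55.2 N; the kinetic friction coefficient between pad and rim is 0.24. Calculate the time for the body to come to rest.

t ≈ 31.9 s

I = ½MR² = (1/2)(29.1)(0.360)² = 1.886 kg·m².
Friction force f = μN = (0.24)(55.2) = 13.25 N at the rim; torque magnitude τ = fR = 4.769 N·m, opposing ω.
|α| = τ/I = 4.769/1.886 = 2.529 rad/s² (deceleration).
0 = ω₀ − |α|t ⇒ t = ω₀/|α| = 80.8/2.529 = 31.95 s.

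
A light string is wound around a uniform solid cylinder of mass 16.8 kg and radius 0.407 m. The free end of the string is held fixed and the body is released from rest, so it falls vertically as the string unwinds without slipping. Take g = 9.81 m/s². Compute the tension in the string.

T ≈ 54.9 N

Translation: Mg − T = Ma. Rotation about the center: TR = Iα with I = ½MR².
With a = αR: T = (I/R²)a = (1/2)M a, so Mg = (1 + 0.5000)Ma.
a = g/(1 + 0.5000) = 9.81/1.500 = 6.540 m/s².
T = 0.5000·M·a = (0.5000)(16.8)(6.540) = 54.94 N.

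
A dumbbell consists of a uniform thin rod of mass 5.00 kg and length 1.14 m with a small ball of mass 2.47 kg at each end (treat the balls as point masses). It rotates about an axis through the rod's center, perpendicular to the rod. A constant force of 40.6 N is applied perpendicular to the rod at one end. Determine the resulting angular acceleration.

I_rod = (1/12)ML² = (1/12)(5.00)(1.14)² = 0.5415 kg·m².
I_balls = 2·m·(L/2)² = 2(2.47)(0.5700)² = 1.605 kg·m².
Total I = 2.147 kg·m².
τ = F·(L/2) = (40.6)(0.570) = 23.14 N·m.
α = τ/I = 23.14/2.147 = 10.78 rad/s².

α ≈ 10.8 rad/s²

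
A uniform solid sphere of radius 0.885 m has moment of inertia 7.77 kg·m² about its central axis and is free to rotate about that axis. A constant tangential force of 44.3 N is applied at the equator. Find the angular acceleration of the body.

α ≈ 5.05 rad/s²

τ = F R = (44.3)(0.885) = 39.21 N·m.
From τ = Iα: α = 39.21/7.770 = 5.046 rad/s².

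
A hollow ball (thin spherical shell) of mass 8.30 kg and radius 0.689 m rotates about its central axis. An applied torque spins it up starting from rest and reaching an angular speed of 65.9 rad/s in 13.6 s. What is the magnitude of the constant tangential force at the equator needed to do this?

I = (2/3)MR² = (2/3)(8.30)(0.689)² = 2.627 kg·m².
α = Δω/Δt = (65.9 − 0)/13.6 = 4.846 rad/s².
The required torque is τ = Iα = (2.627)(4.846) = 12.73 N·m.
A tangential force at the equator gives τ = FR, so F = τ/R = 12.73/0.689 = 18.47 N.

F ≈ 18.5 N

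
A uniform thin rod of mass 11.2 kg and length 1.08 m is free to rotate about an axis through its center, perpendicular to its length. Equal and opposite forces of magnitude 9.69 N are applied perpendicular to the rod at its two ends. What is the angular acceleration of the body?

I = (1/12)ML² = (1/12)(11.2)(1.08)² = 1.089 kg·m².
The couple gives τ = F·(L/2) + F·(L/2) = F L = (9.69)(1.08) = 10.47 N·m.
From τ = Iα: α = 10.47/1.089 = 9.613 rad/s².

α ≈ 9.61 rad/s²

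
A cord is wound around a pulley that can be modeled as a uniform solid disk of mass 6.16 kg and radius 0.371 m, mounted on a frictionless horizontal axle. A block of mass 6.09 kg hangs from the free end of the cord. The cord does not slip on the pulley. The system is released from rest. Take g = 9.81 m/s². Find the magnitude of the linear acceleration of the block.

a ≈ 6.52 m/s²

I = ½MR² = (1/2)(6.16)(0.371)² = 0.4239 kg·m².
Block: mg − T = ma. Pulley: TR = Iα. No-slip: a = αR, so T = (I/R²)a = 3.080·a.
Then mg = (m + 3.080)a, so a = (6.09)(9.81)/(6.09 + 3.080) = 6.515 m/s².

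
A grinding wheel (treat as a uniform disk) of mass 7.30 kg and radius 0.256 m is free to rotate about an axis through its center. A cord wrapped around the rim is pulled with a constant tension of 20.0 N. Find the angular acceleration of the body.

I = ½MR² = (1/2)(7.30)(0.256)² = 0.2392 kg·m².
τ = F R = (20.0)(0.256) = 5.120 N·m.
Newton's second law for rotation, τ = Iα, gives α = τ/I = 5.120/0.2392 = 21.40 rad/s².

α ≈ 21.4 rad/s²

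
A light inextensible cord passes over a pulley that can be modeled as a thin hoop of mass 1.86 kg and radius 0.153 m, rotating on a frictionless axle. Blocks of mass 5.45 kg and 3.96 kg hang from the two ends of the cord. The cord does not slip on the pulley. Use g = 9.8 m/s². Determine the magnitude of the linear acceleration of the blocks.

I = MR² = (1.86)(0.153)² = 0.04354 kg·m².
Heavier block: m₁g − T₁ = m₁a. Lighter block: T₂ − m₂g = m₂a.
Pulley: (T₁ − T₂)R = Iα = I(a/R), so T₁ − T₂ = (I/R²)a = 1·M_p a = 1.860·a.
Adding the three: (m₁ − m₂)g = (m₁ + m₂ + 1.860)a, so a = (5.45 − 3.96)(9.8)/(5.45 + 3.96 + 1.860) = 1.296 m/s².

a ≈ 1.30 m/s²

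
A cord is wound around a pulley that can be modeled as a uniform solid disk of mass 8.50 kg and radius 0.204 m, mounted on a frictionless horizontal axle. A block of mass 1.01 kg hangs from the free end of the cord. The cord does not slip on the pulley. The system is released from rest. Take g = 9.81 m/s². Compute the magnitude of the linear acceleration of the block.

I = ½MR² = (1/2)(8.50)(0.204)² = 0.1769 kg·m².
Block: mg − T = ma. Pulley: TR = Iα. No-slip: a = αR, so T = (I/R²)a = 4.250·a.
Then mg = (m + 4.250)a, so a = (1.01)(9.81)/(1.01 + 4.250) = 1.884 m/s².

a ≈ 1.88 m/s²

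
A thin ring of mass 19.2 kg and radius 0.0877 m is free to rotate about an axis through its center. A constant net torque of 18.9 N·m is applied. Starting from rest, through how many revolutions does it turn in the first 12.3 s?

I = MR² = (19.2)(0.0877)² = 0.1477 kg·m².
α = τ/I = 18.9/0.1477 = 128.0 rad/s².
θ = ½αt² = ½(128.0)(12.3)² = 9681 rad.
Revolutions = θ/(2π) = 1541.

≈ 1540 revolutions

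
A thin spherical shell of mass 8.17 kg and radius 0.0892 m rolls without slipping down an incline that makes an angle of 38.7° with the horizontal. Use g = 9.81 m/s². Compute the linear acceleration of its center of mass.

a ≈ 3.68 m/s²

Translation along the incline: Mg sinθ − f = Ma.
Rotation about the center: fR = Iα with I = (2/3)MR². No-slip gives a = αR, so f = (I/R²)a = (2/3)M a.
Substituting: Mg sinθ = (1 + 0.6667)Ma, so a = g sinθ/(1 + 0.6667) = (9.81) sin 38.7° / 1.667 = 3.680 m/s².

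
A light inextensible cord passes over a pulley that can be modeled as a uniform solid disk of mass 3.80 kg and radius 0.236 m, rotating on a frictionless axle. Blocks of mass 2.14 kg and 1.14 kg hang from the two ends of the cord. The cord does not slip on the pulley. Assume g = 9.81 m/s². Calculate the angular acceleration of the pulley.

I = ½MR² = (1/2)(3.80)(0.236)² = 0.1058 kg·m².
Heavier block: m₁g − T₁ = m₁a. Lighter block: T₂ − m₂g = m₂a.
Pulley: (T₁ − T₂)R = Iα = I(a/R), so T₁ − T₂ = (I/R²)a = (1/2)M_p a = 1.900·a.
Adding the three: (m₁ − m₂)g = (m₁ + m₂ + 1.900)a, so a = (2.14 − 1.14)(9.81)/(2.14 + 1.14 + 1.900) = 1.894 m/s².
α = a/R = 1.894/0.236 = 8.025 rad/s².

α ≈ 8.02 rad/s²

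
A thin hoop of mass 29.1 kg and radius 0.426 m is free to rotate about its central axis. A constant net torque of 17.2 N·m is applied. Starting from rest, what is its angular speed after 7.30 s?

I = MR² = (29.1)(0.426)² = 5.281 kg·m².
α = τ/I = 17.2/5.281 = 3.257 rad/s².
ω = ω₀ + αt = 0 + (3.257)(7.30) = 23.78 rad/s.

ω ≈ 23.8 rad/s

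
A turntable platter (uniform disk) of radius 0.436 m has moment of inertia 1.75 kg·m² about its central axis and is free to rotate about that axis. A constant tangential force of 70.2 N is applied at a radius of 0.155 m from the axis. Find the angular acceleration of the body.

τ = F·r = (70.2)(0.155) = 10.88 N·m.
From τ = Iα: α = 10.88/1.750 = 6.218 rad/s².

α ≈ 6.22 rad/s²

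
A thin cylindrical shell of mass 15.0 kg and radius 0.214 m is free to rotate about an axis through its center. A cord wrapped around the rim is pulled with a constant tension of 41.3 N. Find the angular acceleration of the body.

I = MR² = (15.0)(0.214)² = 0.6869 kg·m².
τ = F R = (41.3)(0.214) = 8.838 N·m.
Newton's second law for rotation, τ = Iα, gives α = τ/I = 8.838/0.6869 = 12.87 rad/s².

α ≈ 12.9 rad/s²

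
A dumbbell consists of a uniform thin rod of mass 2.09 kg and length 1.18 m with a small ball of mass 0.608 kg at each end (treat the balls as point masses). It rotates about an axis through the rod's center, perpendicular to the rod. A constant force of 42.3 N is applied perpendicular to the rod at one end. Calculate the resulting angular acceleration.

I_rod = (1/12)ML² = (1/12)(2.09)(1.18)² = 0.2425 kg·m².
I_balls = 2·m·(L/2)² = 2(0.608)(0.5900)² = 0.4233 kg·m².
Total I = 0.6658 kg·m².
τ = F·(L/2) = (42.3)(0.590) = 24.96 N·m.
α = τ/I = 24.96/0.6658 = 37.48 rad/s².

α ≈ 37.5 rad/s²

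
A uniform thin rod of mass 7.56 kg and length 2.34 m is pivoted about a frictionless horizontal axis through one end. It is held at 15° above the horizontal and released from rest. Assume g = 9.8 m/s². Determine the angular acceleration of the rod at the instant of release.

About the pivot, I = (1/3)ML² = (1/3)(7.56)(2.34)² = 13.80 kg·m².
The weight acts at the center, a distance L/2 = 1.170 m from the pivot; τ = Mg(L/2) cos 15° = 83.73 N·m.
α = τ/I = 83.73/13.80 = 6.068 rad/s².

α ≈ 6.07 rad/s²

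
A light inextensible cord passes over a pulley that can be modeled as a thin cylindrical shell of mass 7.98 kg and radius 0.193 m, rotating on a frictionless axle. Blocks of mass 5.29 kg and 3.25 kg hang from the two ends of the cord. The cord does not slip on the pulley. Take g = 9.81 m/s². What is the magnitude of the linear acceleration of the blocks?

a ≈ 1.21 m/s²

I = MR² = (7.98)(0.193)² = 0.2972 kg·m².
Heavier block: m₁g − T₁ = m₁a. Lighter block: T₂ − m₂g = m₂a.
Pulley: (T₁ − T₂)R = Iα = I(a/R), so T₁ − T₂ = (I/R²)a = 1·M_p a = 7.980·a.
Adding the three: (m₁ − m₂)g = (m₁ + m₂ + 7.980)a, so a = (5.29 − 3.25)(9.81)/(5.29 + 3.25 + 7.980) = 1.211 m/s².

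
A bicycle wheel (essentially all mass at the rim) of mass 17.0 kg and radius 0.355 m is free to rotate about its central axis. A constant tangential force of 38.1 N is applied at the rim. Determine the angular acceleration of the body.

α ≈ 6.31 rad/s²

I = MR² = (17.0)(0.355)² = 2.142 kg·m².
τ = F R = (38.1)(0.355) = 13.53 N·m.
From τ = Iα: α = 13.53/2.142 = 6.313 rad/s².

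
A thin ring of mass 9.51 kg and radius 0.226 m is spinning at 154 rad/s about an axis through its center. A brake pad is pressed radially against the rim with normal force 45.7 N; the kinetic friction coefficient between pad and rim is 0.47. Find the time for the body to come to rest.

I = MR² = (9.51)(0.226)² = 0.4857 kg·m².
Friction force f = μN = (0.47)(45.7) = 21.48 N at the rim; torque magnitude τ = fR = 4.854 N·m, opposing ω.
|α| = τ/I = 4.854/0.4857 = 9.994 rad/s² (deceleration).
0 = ω₀ − |α|t ⇒ t = ω₀/|α| = 154/9.994 = 15.41 s.

t ≈ 15.4 s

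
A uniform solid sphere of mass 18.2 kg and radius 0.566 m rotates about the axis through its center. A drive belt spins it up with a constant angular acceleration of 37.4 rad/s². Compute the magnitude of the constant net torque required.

τ ≈ 87.2 N·m

I = (2/5)MR² = (2/5)(18.2)(0.566)² = 2.332 kg·m².
τ = Iα = (2.332)(37.40) = 87.22 N·m.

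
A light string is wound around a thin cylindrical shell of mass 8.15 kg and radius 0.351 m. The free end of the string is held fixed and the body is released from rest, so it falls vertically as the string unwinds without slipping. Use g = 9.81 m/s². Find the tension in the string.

T ≈ 40.0 N

Translation: Mg − T = Ma. Rotation about the center: TR = Iα with I = MR².
With a = αR: T = (I/R²)a = M a, so Mg = (1 + 1.000)Ma.
a = g/(1 + 1.000) = 9.81/2.000 = 4.905 m/s².
T = 1.000·M·a = (1.000)(8.15)(4.905) = 39.98 N.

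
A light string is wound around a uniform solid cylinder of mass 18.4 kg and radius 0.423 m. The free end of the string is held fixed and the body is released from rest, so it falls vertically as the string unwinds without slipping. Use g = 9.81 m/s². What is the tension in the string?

Translation: Mg − T = Ma. Rotation about the center: TR = Iα with I = ½MR².
With a = αR: T = (I/R²)a = (1/2)M a, so Mg = (1 + 0.5000)Ma.
a = g/(1 + 0.5000) = 9.81/1.500 = 6.540 m/s².
T = 0.5000·M·a = (0.5000)(18.4)(6.540) = 60.17 N.

T ≈ 60.2 N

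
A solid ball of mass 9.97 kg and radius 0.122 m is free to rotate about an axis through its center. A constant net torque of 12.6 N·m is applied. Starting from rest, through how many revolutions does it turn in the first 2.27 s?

≈ 87.0 revolutions

I = (2/5)MR² = (2/5)(9.97)(0.122)² = 0.05936 kg·m².
α = τ/I = 12.6/0.05936 = 212.3 rad/s².
θ = ½αt² = ½(212.3)(2.27)² = 546.9 rad.
Revolutions = θ/(2π) = 87.04.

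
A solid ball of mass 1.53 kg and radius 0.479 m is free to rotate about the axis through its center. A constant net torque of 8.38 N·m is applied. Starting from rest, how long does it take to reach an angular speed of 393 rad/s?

I = (2/5)MR² = (2/5)(1.53)(0.479)² = 0.1404 kg·m².
α = τ/I = 8.38/0.1404 = 59.68 rad/s².
ω = αt ⇒ t = ω/α = 393/59.68 = 6.585 s.

t ≈ 6.59 s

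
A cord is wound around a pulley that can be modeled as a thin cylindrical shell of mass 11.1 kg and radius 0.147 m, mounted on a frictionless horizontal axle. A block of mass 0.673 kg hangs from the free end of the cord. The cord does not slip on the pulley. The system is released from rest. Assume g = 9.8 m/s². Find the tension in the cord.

I = MR² = (11.1)(0.147)² = 0.2399 kg·m².
Block: mg − T = ma. Pulley: TR = Iα. No-slip: a = αR, so T = (I/R²)a = 11.10·a.
Then mg = (m + 11.10)a, so a = (0.673)(9.8)/(0.673 + 11.10) = 0.5602 m/s².
T = 11.10·a = 6.218 N.

T ≈ 6.22 N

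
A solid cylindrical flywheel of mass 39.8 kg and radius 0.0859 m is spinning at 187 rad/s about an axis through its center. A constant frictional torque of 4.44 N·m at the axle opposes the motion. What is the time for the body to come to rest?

I = ½MR² = (1/2)(39.8)(0.0859)² = 0.1468 kg·m².
The net torque has magnitude 4.44 N·m, opposing ω.
|α| = τ/I = 4.440/0.1468 = 30.24 rad/s² (deceleration).
0 = ω₀ − |α|t ⇒ t = ω₀/|α| = 187/30.24 = 6.184 s.

t ≈ 6.18 s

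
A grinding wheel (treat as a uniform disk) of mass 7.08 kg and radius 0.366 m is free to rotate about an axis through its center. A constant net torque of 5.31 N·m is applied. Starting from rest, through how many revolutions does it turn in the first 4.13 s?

I = ½MR² = (1/2)(7.08)(0.366)² = 0.4742 kg·m².
α = τ/I = 5.31/0.4742 = 11.20 rad/s².
θ = ½αt² = ½(11.20)(4.13)² = 95.50 rad.
Revolutions = θ/(2π) = 15.20.

≈ 15.2 revolutions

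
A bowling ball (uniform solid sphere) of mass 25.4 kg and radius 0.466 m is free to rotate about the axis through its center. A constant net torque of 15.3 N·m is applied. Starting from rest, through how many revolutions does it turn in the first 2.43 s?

≈ 3.26 revolutions

I = (2/5)MR² = (2/5)(25.4)(0.466)² = 2.206 kg·m².
α = τ/I = 15.3/2.206 = 6.935 rad/s².
θ = ½αt² = ½(6.935)(2.43)² = 20.47 rad.
Revolutions = θ/(2π) = 3.259.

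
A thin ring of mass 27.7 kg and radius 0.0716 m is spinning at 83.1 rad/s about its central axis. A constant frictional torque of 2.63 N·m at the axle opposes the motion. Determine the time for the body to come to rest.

t ≈ 4.49 s

I = MR² = (27.7)(0.0716)² = 0.1420 kg·m².
The net torque has magnitude 2.63 N·m, opposing ω.
|α| = τ/I = 2.630/0.1420 = 18.52 rad/s² (deceleration).
0 = ω₀ − |α|t ⇒ t = ω₀/|α| = 83.1/18.52 = 4.487 s.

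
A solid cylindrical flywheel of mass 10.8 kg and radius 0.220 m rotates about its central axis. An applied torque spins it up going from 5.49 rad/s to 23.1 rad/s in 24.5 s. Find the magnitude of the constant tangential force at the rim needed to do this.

F ≈ 0.854 N

I = ½MR² = (1/2)(10.8)(0.220)² = 0.2614 kg·m².
α = Δω/Δt = (23.1 − 5.49)/24.5 = 0.7188 rad/s².
The required torque is τ = Iα = (0.2614)(0.7188) = 0.1879 N·m.
A tangential force at the rim gives τ = FR, so F = τ/R = 0.1879/0.220 = 0.8539 N.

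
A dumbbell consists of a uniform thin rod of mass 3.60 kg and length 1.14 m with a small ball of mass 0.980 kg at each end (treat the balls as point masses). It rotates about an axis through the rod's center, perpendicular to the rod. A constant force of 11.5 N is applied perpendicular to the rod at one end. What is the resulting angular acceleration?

I_rod = (1/12)ML² = (1/12)(3.60)(1.14)² = 0.3899 kg·m².
I_balls = 2·m·(L/2)² = 2(0.980)(0.5700)² = 0.6368 kg·m².
Total I = 1.027 kg·m².
τ = F·(L/2) = (11.5)(0.570) = 6.555 N·m.
α = τ/I = 6.555/1.027 = 6.385 rad/s².

α ≈ 6.38 rad/s²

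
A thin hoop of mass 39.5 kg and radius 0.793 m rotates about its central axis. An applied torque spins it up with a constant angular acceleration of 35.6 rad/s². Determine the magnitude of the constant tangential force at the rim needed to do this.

I = MR² = (39.5)(0.793)² = 24.84 kg·m².
The required torque is τ = Iα = (24.84)(35.60) = 884.3 N·m.
A tangential force at the rim gives τ = FR, so F = τ/R = 884.3/0.793 = 1115 N.

F ≈ 1120 N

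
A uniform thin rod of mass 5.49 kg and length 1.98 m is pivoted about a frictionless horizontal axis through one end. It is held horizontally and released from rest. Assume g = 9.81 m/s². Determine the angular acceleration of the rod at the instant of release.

About the pivot, I = (1/3)ML² = (1/3)(5.49)(1.98)² = 7.174 kg·m².
The weight acts at the center, a distance L/2 = 0.9900 m from the pivot; τ = Mg(L/2) = 53.32 N·m.
α = τ/I = 53.32/7.174 = 7.432 rad/s².

α ≈ 7.43 rad/s²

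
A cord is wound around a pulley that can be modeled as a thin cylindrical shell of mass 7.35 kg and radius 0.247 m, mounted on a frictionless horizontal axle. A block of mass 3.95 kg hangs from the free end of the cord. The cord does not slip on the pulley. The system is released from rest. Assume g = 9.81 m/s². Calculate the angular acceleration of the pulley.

I = MR² = (7.35)(0.247)² = 0.4484 kg·m².
Block: mg − T = ma. Pulley: TR = Iα. No-slip: a = αR, so T = (I/R²)a = 7.350·a.
Then mg = (m + 7.350)a, so a = (3.95)(9.81)/(3.95 + 7.350) = 3.429 m/s².
α = a/R = 3.429/0.247 = 13.88 rad/s².

α ≈ 13.9 rad/s²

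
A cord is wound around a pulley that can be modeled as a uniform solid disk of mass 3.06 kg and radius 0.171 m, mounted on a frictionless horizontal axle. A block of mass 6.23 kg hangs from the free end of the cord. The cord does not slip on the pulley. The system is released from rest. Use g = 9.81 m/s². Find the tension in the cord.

I = ½MR² = (1/2)(3.06)(0.171)² = 0.04474 kg·m².
Block: mg − T = ma. Pulley: TR = Iα. No-slip: a = αR, so T = (I/R²)a = 1.530·a.
Then mg = (m + 1.530)a, so a = (6.23)(9.81)/(6.23 + 1.530) = 7.876 m/s².
T = 1.530·a = 12.05 N.

T ≈ 12.0 N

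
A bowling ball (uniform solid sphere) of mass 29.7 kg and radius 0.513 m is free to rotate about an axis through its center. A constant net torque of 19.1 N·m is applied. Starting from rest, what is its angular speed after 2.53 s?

I = (2/5)MR² = (2/5)(29.7)(0.513)² = 3.126 kg·m².
α = τ/I = 19.1/3.126 = 6.109 rad/s².
ω = ω₀ + αt = 0 + (6.109)(2.53) = 15.46 rad/s.

ω ≈ 15.5 rad/s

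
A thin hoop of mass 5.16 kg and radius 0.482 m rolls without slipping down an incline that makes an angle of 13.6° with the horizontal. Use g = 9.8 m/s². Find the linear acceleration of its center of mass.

a ≈ 1.15 m/s²

Translation along the incline: Mg sinθ − f = Ma.
Rotation about the center: fR = Iα with I = MR². No-slip gives a = αR, so f = (I/R²)a = M a.
Substituting: Mg sinθ = (1 + 1.000)Ma, so a = g sinθ/(1 + 1.000) = (9.8) sin 13.6° / 2.000 = 1.152 m/s².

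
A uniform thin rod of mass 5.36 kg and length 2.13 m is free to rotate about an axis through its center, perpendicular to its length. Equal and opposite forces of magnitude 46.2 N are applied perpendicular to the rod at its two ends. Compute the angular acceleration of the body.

I = (1/12)ML² = (1/12)(5.36)(2.13)² = 2.026 kg·m².
The couple gives τ = F·(L/2) + F·(L/2) = F L = (46.2)(2.13) = 98.41 N·m.
Newton's second law for rotation, τ = Iα, gives α = τ/I = 98.41/2.026 = 48.56 rad/s².

α ≈ 48.6 rad/s²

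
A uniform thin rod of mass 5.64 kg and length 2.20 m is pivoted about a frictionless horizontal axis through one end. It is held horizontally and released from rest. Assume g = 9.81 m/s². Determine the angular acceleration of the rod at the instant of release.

About the pivot, I = (1/3)ML² = (1/3)(5.64)(2.20)² = 9.099 kg·m².
The weight acts at the center, a distance L/2 = 1.100 m from the pivot; τ = Mg(L/2) = 60.86 N·m.
α = τ/I = 60.86/9.099 = 6.689 rad/s².
(Equivalently α = (3g/(2L)) = 6.689 rad/s².)

α ≈ 6.69 rad/s²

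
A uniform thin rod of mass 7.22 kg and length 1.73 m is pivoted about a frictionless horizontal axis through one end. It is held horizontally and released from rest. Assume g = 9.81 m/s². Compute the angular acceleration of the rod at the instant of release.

α ≈ 8.51 rad/s²

About the pivot, I = (1/3)ML² = (1/3)(7.22)(1.73)² = 7.203 kg·m².
The weight acts at the center, a distance L/2 = 0.8650 m from the pivot; τ = Mg(L/2) = 61.27 N·m.
α = τ/I = 61.27/7.203 = 8.506 rad/s².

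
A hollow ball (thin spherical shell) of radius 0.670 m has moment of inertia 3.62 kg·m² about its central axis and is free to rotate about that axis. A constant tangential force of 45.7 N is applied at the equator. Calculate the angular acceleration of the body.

α ≈ 8.46 rad/s²

τ = F R = (45.7)(0.670) = 30.62 N·m.
Newton's second law for rotation, τ = Iα, gives α = τ/I = 30.62/3.620 = 8.458 rad/s².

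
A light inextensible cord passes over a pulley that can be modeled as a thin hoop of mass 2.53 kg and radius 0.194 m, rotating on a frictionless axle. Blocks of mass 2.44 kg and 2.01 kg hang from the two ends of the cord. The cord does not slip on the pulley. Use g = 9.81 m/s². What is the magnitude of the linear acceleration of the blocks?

I = MR² = (2.53)(0.194)² = 0.09522 kg·m².
Heavier block: m₁g − T₁ = m₁a. Lighter block: T₂ − m₂g = m₂a.
Pulley: (T₁ − T₂)R = Iα = I(a/R), so T₁ − T₂ = (I/R²)a = 1·M_p a = 2.530·a.
Adding the three: (m₁ − m₂)g = (m₁ + m₂ + 2.530)a, so a = (2.44 − 2.01)(9.81)/(2.44 + 2.01 + 2.530) = 0.6043 m/s².

a ≈ 0.604 m/s²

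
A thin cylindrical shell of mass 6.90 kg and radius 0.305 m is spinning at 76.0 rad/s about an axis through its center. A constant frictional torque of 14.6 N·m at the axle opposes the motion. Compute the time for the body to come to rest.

t ≈ 3.34 s

I = MR² = (6.90)(0.305)² = 0.6419 kg·m².
The net torque has magnitude 14.6 N·m, opposing ω.
|α| = τ/I = 14.60/0.6419 = 22.75 rad/s² (deceleration).
0 = ω₀ − |α|t ⇒ t = ω₀/|α| = 76.0/22.75 = 3.341 s.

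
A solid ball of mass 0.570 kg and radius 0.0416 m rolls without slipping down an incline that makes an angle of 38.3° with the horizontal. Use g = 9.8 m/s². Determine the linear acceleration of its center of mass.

a ≈ 4.34 m/s²

Translation along the incline: Mg sinθ − f = Ma.
Rotation about the center: fR = Iα with I = (2/5)MR². No-slip gives a = αR, so f = (I/R²)a = (2/5)M a.
Substituting: Mg sinθ = (1 + 0.4000)Ma, so a = g sinθ/(1 + 0.4000) = (9.8) sin 38.3° / 1.400 = 4.338 m/s².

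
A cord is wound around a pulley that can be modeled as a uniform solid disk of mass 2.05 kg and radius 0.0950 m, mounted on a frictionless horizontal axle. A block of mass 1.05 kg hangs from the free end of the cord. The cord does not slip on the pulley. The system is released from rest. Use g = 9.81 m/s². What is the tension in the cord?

I = ½MR² = (1/2)(2.05)(0.0950)² = 0.009251 kg·m².
Block: mg − T = ma. Pulley: TR = Iα. No-slip: a = αR, so T = (I/R²)a = 1.025·a.
Then mg = (m + 1.025)a, so a = (1.05)(9.81)/(1.05 + 1.025) = 4.964 m/s².
T = 1.025·a = 5.088 N.

T ≈ 5.09 N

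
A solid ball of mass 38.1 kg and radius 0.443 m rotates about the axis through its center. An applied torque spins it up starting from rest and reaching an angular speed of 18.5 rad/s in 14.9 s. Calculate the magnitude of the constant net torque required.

I = (2/5)MR² = (2/5)(38.1)(0.443)² = 2.991 kg·m².
α = Δω/Δt = (18.5 − 0)/14.9 = 1.242 rad/s².
τ = Iα = (2.991)(1.242) = 3.713 N·m.

τ ≈ 3.71 N·m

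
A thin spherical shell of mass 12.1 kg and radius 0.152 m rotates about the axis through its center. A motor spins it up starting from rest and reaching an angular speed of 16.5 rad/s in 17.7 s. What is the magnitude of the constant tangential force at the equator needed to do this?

F ≈ 1.14 N

I = (2/3)MR² = (2/3)(12.1)(0.152)² = 0.1864 kg·m².
α = Δω/Δt = (16.5 − 0)/17.7 = 0.9322 rad/s².
The required torque is τ = Iα = (0.1864)(0.9322) = 0.1737 N·m.
A tangential force at the equator gives τ = FR, so F = τ/R = 0.1737/0.152 = 1.143 N.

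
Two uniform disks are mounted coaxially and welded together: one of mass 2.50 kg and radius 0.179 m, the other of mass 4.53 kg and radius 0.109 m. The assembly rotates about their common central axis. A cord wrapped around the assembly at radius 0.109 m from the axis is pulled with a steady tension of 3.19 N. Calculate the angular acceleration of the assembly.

I = ½M₁R₁² + ½M₂R₂² = ½(2.50)(0.179)² + ½(4.53)(0.109)² = 0.06696 kg·m².
τ = F r = (3.19)(0.109) = 0.3477 N·m.
α = τ/I = 0.3477/0.06696 = 5.193 rad/s².

α ≈ 5.19 rad/s²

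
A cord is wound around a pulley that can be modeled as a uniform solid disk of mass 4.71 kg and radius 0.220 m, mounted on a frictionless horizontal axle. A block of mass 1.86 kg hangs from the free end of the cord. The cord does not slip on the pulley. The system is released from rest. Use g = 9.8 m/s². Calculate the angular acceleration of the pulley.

I = ½MR² = (1/2)(4.71)(0.220)² = 0.1140 kg·m².
Block: mg − T = ma. Pulley: TR = Iα. No-slip: a = αR, so T = (I/R²)a = 2.355·a.
Then mg = (m + 2.355)a, so a = (1.86)(9.8)/(1.86 + 2.355) = 4.325 m/s².
α = a/R = 4.325/0.220 = 19.66 rad/s².

α ≈ 19.7 rad/s²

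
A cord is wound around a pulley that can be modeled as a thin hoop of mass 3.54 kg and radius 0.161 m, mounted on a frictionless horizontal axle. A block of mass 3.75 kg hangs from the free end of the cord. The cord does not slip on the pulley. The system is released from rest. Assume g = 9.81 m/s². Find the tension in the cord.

I = MR² = (3.54)(0.161)² = 0.09176 kg·m².
Block: mg − T = ma. Pulley: TR = Iα. No-slip: a = αR, so T = (I/R²)a = 3.540·a.
Then mg = (m + 3.540)a, so a = (3.75)(9.81)/(3.75 + 3.540) = 5.046 m/s².
T = 3.540·a = 17.86 N.

T ≈ 17.9 N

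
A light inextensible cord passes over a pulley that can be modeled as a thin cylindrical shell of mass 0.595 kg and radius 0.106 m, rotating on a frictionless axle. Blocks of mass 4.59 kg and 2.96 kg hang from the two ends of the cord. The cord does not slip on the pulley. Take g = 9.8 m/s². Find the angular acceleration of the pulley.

α ≈ 18.5 rad/s²

I = MR² = (0.595)(0.106)² = 0.006685 kg·m².
Heavier block: m₁g − T₁ = m₁a. Lighter block: T₂ − m₂g = m₂a.
Pulley: (T₁ − T₂)R = Iα = I(a/R), so T₁ − T₂ = (I/R²)a = 1·M_p a = 0.5950·a.
Adding the three: (m₁ − m₂)g = (m₁ + m₂ + 0.5950)a, so a = (4.59 − 2.96)(9.8)/(4.59 + 2.96 + 0.5950) = 1.961 m/s².
α = a/R = 1.961/0.106 = 18.50 rad/s².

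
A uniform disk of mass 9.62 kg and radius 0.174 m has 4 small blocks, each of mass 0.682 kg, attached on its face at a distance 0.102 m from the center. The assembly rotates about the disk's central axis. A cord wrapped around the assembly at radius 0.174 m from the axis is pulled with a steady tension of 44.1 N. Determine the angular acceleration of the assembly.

α ≈ 44.1 rad/s²

I_disk = ½MR² = ½(9.62)(0.174)² = 0.1456 kg·m².
I_blocks = 4·m·r² = 4(0.682)(0.102)² = 0.02838 kg·m².
Total I = 0.1740 kg·m².
τ = F r = (44.1)(0.174) = 7.673 N·m.
α = τ/I = 7.673/0.1740 = 44.10 rad/s².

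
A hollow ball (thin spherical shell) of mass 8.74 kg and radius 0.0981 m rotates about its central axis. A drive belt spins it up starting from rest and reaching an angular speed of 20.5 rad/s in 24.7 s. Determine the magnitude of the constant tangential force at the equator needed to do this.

F ≈ 0.474 N

I = (2/3)MR² = (2/3)(8.74)(0.0981)² = 0.05607 kg·m².
α = Δω/Δt = (20.5 − 0)/24.7 = 0.8300 rad/s².
The required torque is τ = Iα = (0.05607)(0.8300) = 0.04654 N·m.
A tangential force at the equator gives τ = FR, so F = τ/R = 0.04654/0.0981 = 0.4744 N.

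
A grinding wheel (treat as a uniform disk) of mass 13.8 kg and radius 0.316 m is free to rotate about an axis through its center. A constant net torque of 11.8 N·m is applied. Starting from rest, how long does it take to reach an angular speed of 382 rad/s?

I = ½MR² = (1/2)(13.8)(0.316)² = 0.6890 kg·m².
α = τ/I = 11.8/0.6890 = 17.13 rad/s².
ω = αt ⇒ t = ω/α = 382/17.13 = 22.31 s.

t ≈ 22.3 s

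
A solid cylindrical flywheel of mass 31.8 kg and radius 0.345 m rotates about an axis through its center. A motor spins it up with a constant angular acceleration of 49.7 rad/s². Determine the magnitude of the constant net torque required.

I = ½MR² = (1/2)(31.8)(0.345)² = 1.892 kg·m².
τ = Iα = (1.892)(49.70) = 94.06 N·m.

τ ≈ 94.1 N·m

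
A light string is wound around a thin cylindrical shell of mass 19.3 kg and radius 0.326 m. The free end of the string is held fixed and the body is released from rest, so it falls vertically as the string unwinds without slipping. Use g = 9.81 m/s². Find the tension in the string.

Translation: Mg − T = Ma. Rotation about the center: TR = Iα with I = MR².
With a = αR: T = (I/R²)a = M a, so Mg = (1 + 1.000)Ma.
a = g/(1 + 1.000) = 9.81/2.000 = 4.905 m/s².
T = 1.000·M·a = (1.000)(19.3)(4.905) = 94.67 N.

T ≈ 94.7 N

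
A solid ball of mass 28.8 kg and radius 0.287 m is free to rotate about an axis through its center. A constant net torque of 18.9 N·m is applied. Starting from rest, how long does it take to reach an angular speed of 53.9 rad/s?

t ≈ 2.71 s

I = (2/5)MR² = (2/5)(28.8)(0.287)² = 0.9489 kg·m².
α = τ/I = 18.9/0.9489 = 19.92 rad/s².
ω = αt ⇒ t = ω/α = 53.9/19.92 = 2.706 s.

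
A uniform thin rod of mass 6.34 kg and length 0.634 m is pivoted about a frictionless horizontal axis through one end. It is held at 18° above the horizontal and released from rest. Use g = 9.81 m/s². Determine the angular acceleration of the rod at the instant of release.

About the pivot, I = (1/3)ML² = (1/3)(6.34)(0.634)² = 0.8495 kg·m².
The weight acts at the center, a distance L/2 = 0.3170 m from the pivot; τ = Mg(L/2) cos 18° = 18.75 N·m.
α = τ/I = 18.75/0.8495 = 22.07 rad/s².
(Equivalently α = (3g/(2L)) cos 18° = 22.07 rad/s².)

α ≈ 22.1 rad/s²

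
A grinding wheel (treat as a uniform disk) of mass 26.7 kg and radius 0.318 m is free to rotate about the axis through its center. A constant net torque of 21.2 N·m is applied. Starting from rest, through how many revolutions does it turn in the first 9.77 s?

≈ 119 revolutions

I = ½MR² = (1/2)(26.7)(0.318)² = 1.350 kg·m².
α = τ/I = 21.2/1.350 = 15.70 rad/s².
θ = ½αt² = ½(15.70)(9.77)² = 749.5 rad.
Revolutions = θ/(2π) = 119.3.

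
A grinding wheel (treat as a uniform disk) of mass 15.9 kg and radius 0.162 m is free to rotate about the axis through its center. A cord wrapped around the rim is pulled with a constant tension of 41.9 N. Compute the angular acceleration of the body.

α ≈ 32.5 rad/s²

I = ½MR² = (1/2)(15.9)(0.162)² = 0.2086 kg·m².
τ = F R = (41.9)(0.162) = 6.788 N·m.
Newton's second law for rotation, τ = Iα, gives α = τ/I = 6.788/0.2086 = 32.53 rad/s².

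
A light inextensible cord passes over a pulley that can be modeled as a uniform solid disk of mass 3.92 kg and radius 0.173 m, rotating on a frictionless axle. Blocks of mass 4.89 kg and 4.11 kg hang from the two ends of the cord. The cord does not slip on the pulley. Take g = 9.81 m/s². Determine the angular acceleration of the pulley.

I = ½MR² = (1/2)(3.92)(0.173)² = 0.05866 kg·m².
Heavier block: m₁g − T₁ = m₁a. Lighter block: T₂ − m₂g = m₂a.
Pulley: (T₁ − T₂)R = Iα = I(a/R), so T₁ − T₂ = (I/R²)a = (1/2)M_p a = 1.960·a.
Adding the three: (m₁ − m₂)g = (m₁ + m₂ + 1.960)a, so a = (4.89 − 4.11)(9.81)/(4.89 + 4.11 + 1.960) = 0.6982 m/s².
α = a/R = 0.6982/0.173 = 4.036 rad/s².

α ≈ 4.04 rad/s²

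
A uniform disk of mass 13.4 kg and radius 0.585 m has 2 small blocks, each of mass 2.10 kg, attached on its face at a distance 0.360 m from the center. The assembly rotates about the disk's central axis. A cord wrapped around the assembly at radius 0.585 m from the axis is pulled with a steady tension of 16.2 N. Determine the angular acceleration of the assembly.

α ≈ 3.34 rad/s²

I_disk = ½MR² = ½(13.4)(0.585)² = 2.293 kg·m².
I_blocks = 2·m·r² = 2(2.10)(0.360)² = 0.5443 kg·m².
Total I = 2.837 kg·m².
τ = F r = (16.2)(0.585) = 9.477 N·m.
α = τ/I = 9.477/2.837 = 3.340 rad/s².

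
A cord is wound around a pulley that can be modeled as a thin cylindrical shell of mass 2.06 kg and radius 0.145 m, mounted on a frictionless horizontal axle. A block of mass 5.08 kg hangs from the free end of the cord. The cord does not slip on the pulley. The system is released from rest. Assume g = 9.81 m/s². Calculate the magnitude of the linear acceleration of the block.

I = MR² = (2.06)(0.145)² = 0.04331 kg·m².
Block: mg − T = ma. Pulley: TR = Iα. No-slip: a = αR, so T = (I/R²)a = 2.060·a.
Then mg = (m + 2.060)a, so a = (5.08)(9.81)/(5.08 + 2.060) = 6.980 m/s².

a ≈ 6.98 m/s²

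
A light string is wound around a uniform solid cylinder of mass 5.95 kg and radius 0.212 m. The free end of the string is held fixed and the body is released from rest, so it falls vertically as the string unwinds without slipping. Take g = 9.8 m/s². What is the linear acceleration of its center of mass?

Translation: Mg − T = Ma. Rotation about the center: TR = Iα with I = ½MR².
With a = αR: T = (I/R²)a = (1/2)M a, so Mg = (1 + 0.5000)Ma.
a = g/(1 + 0.5000) = 9.8/1.500 = 6.533 m/s².

a ≈ 6.53 m/s²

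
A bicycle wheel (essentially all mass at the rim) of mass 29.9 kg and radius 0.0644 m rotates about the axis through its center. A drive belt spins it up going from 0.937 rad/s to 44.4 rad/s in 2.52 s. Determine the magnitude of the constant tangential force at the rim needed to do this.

I = MR² = (29.9)(0.0644)² = 0.1240 kg·m².
α = Δω/Δt = (44.4 − 0.937)/2.52 = 17.25 rad/s².
The required torque is τ = Iα = (0.1240)(17.25) = 2.139 N·m.
A tangential force at the rim gives τ = FR, so F = τ/R = 2.139/0.0644 = 33.21 N.

F ≈ 33.2 N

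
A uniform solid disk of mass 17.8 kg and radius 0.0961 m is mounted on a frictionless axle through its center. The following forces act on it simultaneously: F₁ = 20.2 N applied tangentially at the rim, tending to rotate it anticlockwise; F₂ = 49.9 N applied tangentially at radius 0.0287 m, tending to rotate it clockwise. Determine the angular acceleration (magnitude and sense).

I = ½MR² = (1/2)(17.8)(0.0961)² = 0.08219 kg·m².
Taking anticlockwise as positive: τ₁ = +(20.2)(0.0961) = +1.941 N·m; τ₂ = −(49.9)(0.0287) = −1.432 N·m.
Net torque τ = 0.5091 N·m.
α = τ/I = 0.5091/0.08219 = 6.194 rad/s².

α ≈ 6.19 rad/s², anticlockwise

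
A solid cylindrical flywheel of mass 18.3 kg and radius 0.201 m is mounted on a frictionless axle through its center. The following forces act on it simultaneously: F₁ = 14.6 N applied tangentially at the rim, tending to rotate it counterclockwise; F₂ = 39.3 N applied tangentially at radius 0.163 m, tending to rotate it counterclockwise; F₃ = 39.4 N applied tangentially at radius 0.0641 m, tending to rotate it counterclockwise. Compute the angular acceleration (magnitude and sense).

α ≈ 32.1 rad/s², counterclockwise

I = ½MR² = (1/2)(18.3)(0.201)² = 0.3697 kg·m².
Taking counterclockwise as positive: τ₁ = +(14.6)(0.201) = +2.935 N·m; τ₂ = +(39.3)(0.163) = +6.406 N·m; τ₃ = +(39.4)(0.0641) = +2.526 N·m.
Net torque τ = 11.87 N·m.
α = τ/I = 11.87/0.3697 = 32.10 rad/s².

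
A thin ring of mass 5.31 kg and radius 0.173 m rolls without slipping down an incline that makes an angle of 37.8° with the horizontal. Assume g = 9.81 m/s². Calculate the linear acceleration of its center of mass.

a ≈ 3.01 m/s²

Translation along the incline: Mg sinθ − f = Ma.
Rotation about the center: fR = Iα with I = MR². No-slip gives a = αR, so f = (I/R²)a = M a.
Substituting: Mg sinθ = (1 + 1.000)Ma, so a = g sinθ/(1 + 1.000) = (9.81) sin 37.8° / 2.000 = 3.006 m/s².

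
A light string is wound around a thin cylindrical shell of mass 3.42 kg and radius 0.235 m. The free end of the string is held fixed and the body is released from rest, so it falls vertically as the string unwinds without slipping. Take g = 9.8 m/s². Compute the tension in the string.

Translation: Mg − T = Ma. Rotation about the center: TR = Iα with I = MR².
With a = αR: T = (I/R²)a = M a, so Mg = (1 + 1.000)Ma.
a = g/(1 + 1.000) = 9.8/2.000 = 4.900 m/s².
T = 1.000·M·a = (1.000)(3.42)(4.900) = 16.76 N.

T ≈ 16.8 N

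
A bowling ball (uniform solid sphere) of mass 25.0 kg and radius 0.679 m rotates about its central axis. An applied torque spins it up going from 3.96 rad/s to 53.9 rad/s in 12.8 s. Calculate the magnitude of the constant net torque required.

τ ≈ 18.0 N·m

I = (2/5)MR² = (2/5)(25.0)(0.679)² = 4.610 kg·m².
α = Δω/Δt = (53.9 − 3.96)/12.8 = 3.902 rad/s².
τ = Iα = (4.610)(3.902) = 17.99 N·m.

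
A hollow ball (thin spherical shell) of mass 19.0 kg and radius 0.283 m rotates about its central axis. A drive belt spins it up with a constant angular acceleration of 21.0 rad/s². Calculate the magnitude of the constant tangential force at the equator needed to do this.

F ≈ 75.3 N

I = (2/3)MR² = (2/3)(19.0)(0.283)² = 1.014 kg·m².
The required torque is τ = Iα = (1.014)(21.00) = 21.30 N·m.
A tangential force at the equator gives τ = FR, so F = τ/R = 21.30/0.283 = 75.28 N.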